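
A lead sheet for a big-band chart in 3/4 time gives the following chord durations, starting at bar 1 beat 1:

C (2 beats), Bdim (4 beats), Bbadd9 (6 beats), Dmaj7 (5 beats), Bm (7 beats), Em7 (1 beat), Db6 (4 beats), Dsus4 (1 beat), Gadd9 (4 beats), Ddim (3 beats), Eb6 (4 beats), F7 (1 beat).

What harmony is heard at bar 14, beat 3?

F7

Beat 3 of bar 14 is beat (14−1)×3 + 3 = 42 overall.
Running totals: C ends at 2, Bdim ends at 6, Bbadd9 ends at 12, Dmaj7 ends at 17, Bm ends at 24, Em7 ends at 25, Db6 ends at 29, Dsus4 ends at 30, Gadd9 ends at 34, Ddim ends at 37, Eb6 ends at 41, F7 ends at 42.
Beat 42 falls within F7.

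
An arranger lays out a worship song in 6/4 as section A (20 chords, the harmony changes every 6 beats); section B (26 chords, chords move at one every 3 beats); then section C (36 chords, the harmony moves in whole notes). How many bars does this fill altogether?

A: 20 × 6 = 120 beats = 20 bars.
B: 26 × 3 = 78 beats = 13 bars.
C: 36 × 4 = 144 beats = 24 bars.
Total: 20 + 13 + 24 = 57 bars.

57 bars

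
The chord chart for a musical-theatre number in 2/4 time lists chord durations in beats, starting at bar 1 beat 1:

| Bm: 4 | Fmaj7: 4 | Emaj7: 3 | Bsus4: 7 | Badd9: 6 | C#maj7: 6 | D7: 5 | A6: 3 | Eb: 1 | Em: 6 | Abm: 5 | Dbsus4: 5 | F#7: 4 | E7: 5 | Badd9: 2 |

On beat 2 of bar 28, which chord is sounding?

Beat 2 of bar 28 is beat (28−1)×2 + 2 = 56 overall.
Running totals: Bm ends at 4, Fmaj7 ends at 8, Emaj7 ends at 11, Bsus4 ends at 18, Badd9 ends at 24, C#maj7 ends at 30, D7 ends at 35, A6 ends at 38, Eb ends at 39, Em ends at 45, Abm ends at 50, Dbsus4 ends at 55, F#7 ends at 59.
Beat 56 falls within F#7.

F#7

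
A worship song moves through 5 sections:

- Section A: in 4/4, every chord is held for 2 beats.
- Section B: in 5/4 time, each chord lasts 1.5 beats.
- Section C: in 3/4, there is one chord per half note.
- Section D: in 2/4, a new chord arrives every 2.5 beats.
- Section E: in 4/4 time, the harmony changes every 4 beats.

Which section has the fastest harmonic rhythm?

A: each chord is 2 beats in 4/4, so 2 per bar.
B: each chord is 1.5 beats in 5/4, so 10/3 per bar.
C: each chord is 2 beats in 3/4, so 1.5 per bar.
D: each chord is 2.5 beats in 2/4, so 0.8 per bar.
E: each chord is 4 beats in 4/4, so 1 per bar.
Fastest is B at 10/3 chords/bar.

Section B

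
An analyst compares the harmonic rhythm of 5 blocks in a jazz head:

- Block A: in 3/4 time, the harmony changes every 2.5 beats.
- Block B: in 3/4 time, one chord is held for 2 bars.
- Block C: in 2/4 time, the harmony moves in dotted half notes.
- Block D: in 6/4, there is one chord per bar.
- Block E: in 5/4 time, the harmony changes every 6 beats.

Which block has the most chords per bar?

Block A

A: 3 beats/bar ÷ 2.5 beats/chord = 1.2 chords/bar.
B: 3 beats/bar ÷ 6 beats/chord = 0.5 chords/bar.
C: 2 beats/bar ÷ 3 beats/chord = 2/3 chords/bar.
D: 6 beats/bar ÷ 6 beats/chord = 1 chord/bar.
E: 5 beats/bar ÷ 6 beats/chord = 5/6 chords/bar.
Fastest is A at 1.2 chords/bar.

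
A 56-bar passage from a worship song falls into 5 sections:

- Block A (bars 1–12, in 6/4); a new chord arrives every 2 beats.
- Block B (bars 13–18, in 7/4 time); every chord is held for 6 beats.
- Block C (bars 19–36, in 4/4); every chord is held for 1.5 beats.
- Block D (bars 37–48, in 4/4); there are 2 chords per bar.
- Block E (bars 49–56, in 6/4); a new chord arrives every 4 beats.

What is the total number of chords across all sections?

127 chords

A: 12 bars × 6 beats = 72 beats; 2 beats/chord → 36 chords.
B: 6 bars × 7 beats = 42 beats; 6 beats/chord → 7 chords.
C: 18 bars × 4 beats = 72 beats; 1.5 beats/chord → 48 chords.
D: 12 bars × 4 beats = 48 beats; 2 beats/chord → 24 chords.
E: 8 bars × 6 beats = 48 beats; 4 beats/chord → 12 chords.
Total: 36 + 7 + 48 + 24 + 12 = 127.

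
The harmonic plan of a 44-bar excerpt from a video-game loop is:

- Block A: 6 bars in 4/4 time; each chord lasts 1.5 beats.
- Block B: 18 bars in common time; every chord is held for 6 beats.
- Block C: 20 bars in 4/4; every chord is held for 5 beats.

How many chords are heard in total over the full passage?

44 chords

A has 24 beats and chords last 1.5 each, so 16 chords.
B has 72 beats and chords last 6 each, so 12 chords.
C has 80 beats and chords last 5 each, so 16 chords.
Total: 16 + 12 + 16 = 44.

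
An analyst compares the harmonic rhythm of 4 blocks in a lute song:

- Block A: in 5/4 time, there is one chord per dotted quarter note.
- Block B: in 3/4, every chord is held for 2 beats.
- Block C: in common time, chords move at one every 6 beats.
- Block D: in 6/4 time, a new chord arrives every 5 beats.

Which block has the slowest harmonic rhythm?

A: 5/1.5 = 10/3 chords/bar.
B: 3/2 = 1.5 chords/bar.
C: 4/6 = 2/3 chords/bar.
D: 6/5 = 1.2 chords/bar.
Slowest is C at 2/3 chords/bar.

Block C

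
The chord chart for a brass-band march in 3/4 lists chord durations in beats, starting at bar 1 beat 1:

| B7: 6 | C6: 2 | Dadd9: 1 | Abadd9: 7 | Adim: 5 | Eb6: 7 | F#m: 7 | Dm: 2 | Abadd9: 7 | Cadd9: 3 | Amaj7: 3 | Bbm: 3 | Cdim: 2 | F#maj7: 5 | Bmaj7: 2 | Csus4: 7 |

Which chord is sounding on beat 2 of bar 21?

Beat 2 of bar 21 is beat (21−1)×3 + 2 = 62 overall.
Running totals: B7 ends at 6, C6 ends at 8, Dadd9 ends at 9, Abadd9 ends at 16, Adim ends at 21, Eb6 ends at 28, F#m ends at 35, Dm ends at 37, Abadd9 ends at 44, Cadd9 ends at 47, Amaj7 ends at 50, Bbm ends at 53, Cdim ends at 55, F#maj7 ends at 60, Bmaj7 ends at 62.
Beat 62 falls within Bmaj7.

Bmaj7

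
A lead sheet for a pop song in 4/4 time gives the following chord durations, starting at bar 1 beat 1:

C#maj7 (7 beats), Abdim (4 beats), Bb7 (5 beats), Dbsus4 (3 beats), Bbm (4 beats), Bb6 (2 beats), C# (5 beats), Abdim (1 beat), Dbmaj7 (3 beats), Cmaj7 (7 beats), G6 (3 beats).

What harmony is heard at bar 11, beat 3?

Beat 3 of bar 11 is beat (11−1)×4 + 3 = 43 overall.
Running totals: C#maj7 ends at 7, Abdim ends at 11, Bb7 ends at 16, Dbsus4 ends at 19, Bbm ends at 23, Bb6 ends at 25, C# ends at 30, Abdim ends at 31, Dbmaj7 ends at 34, Cmaj7 ends at 41, G6 ends at 44.
Beat 43 falls within G6.

G6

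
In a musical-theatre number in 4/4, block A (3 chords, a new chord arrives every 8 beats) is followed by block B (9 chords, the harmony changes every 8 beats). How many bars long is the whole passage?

A: 3 × 8 = 24 beats = 6 bars.
B: 9 × 8 = 72 beats = 18 bars.
Total: 6 + 18 = 24 bars.

24 bars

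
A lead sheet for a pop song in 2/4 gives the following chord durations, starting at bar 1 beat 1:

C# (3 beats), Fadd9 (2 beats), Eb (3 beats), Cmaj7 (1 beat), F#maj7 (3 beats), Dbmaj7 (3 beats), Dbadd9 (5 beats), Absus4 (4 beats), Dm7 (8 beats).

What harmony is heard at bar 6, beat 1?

Beat 1 of bar 6 is beat (6−1)×2 + 1 = 11 overall.
Running totals: C# ends at 3, Fadd9 ends at 5, Eb ends at 8, Cmaj7 ends at 9, F#maj7 ends at 12.
Beat 11 falls within F#maj7.

F#maj7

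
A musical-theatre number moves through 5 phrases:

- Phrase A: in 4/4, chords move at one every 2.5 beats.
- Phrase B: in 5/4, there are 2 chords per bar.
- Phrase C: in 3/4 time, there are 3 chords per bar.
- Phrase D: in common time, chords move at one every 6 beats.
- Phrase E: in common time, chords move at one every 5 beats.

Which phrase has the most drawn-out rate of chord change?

A: 4 beats/bar ÷ 2.5 beats/chord = 1.6 chords/bar.
B: 5 beats/bar ÷ 2.5 beats/chord = 2 chords/bar.
C: 3 beats/bar ÷ 1 beat/chord = 3 chords/bar.
D: 4 beats/bar ÷ 6 beats/chord = 2/3 chords/bar.
E: 4 beats/bar ÷ 5 beats/chord = 0.8 chords/bar.
Slowest is D at 2/3 chords/bar.

Phrase D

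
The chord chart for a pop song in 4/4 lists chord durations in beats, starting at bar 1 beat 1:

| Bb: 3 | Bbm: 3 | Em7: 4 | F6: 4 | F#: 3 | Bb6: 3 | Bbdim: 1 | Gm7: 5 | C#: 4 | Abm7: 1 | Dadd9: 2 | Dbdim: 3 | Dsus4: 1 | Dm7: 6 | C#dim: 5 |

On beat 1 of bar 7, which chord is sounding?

Gm7

Beat 1 of bar 7 is beat (7−1)×4 + 1 = 25 overall.
Running totals: Bb ends at 3, Bbm ends at 6, Em7 ends at 10, F6 ends at 14, F# ends at 17, Bb6 ends at 20, Bbdim ends at 21, Gm7 ends at 26.
Beat 25 falls within Gm7.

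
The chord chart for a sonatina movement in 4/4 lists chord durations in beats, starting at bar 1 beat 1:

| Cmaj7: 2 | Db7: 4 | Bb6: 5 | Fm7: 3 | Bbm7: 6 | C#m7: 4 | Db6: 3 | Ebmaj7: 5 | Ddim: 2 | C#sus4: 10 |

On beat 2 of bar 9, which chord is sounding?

Ddim

Beat 2 of bar 9 is beat (9−1)×4 + 2 = 34 overall.
Running totals: Cmaj7 ends at 2, Db7 ends at 6, Bb6 ends at 11, Fm7 ends at 14, Bbm7 ends at 20, C#m7 ends at 24, Db6 ends at 27, Ebmaj7 ends at 32, Ddim ends at 34.
Beat 34 falls within Ddim.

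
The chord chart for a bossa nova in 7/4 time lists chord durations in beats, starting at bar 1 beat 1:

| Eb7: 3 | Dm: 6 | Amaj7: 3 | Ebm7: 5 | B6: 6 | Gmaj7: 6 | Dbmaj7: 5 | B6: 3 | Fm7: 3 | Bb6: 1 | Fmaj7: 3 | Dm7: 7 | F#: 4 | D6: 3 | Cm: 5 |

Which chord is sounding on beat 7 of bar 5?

Beat 7 of bar 5 is beat (5−1)×7 + 7 = 35 overall.
Running totals: Eb7 ends at 3, Dm ends at 9, Amaj7 ends at 12, Ebm7 ends at 17, B6 ends at 23, Gmaj7 ends at 29, Dbmaj7 ends at 34, B6 ends at 37.
Beat 35 falls within B6.

B6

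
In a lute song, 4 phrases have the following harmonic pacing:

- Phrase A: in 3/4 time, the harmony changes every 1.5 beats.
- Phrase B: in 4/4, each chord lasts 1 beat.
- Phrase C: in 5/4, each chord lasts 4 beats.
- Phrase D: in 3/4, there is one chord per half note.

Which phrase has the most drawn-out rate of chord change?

A: 3/1.5 = 2 chords/bar.
B: 4/1 = 4 chords/bar.
C: 5/4 = 1.25 chords/bar.
D: 3/2 = 1.5 chords/bar.
Slowest is C at 1.25 chords/bar.

Phrase C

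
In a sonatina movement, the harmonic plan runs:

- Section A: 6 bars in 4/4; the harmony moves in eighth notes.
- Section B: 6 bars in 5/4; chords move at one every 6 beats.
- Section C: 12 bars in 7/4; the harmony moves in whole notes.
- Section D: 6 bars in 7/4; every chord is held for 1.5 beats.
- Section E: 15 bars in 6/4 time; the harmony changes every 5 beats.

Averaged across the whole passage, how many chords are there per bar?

8/3 chords per bar

A: 6 bars of 4 beats is 24 beats; at 0.5 beats each that's 48 chords.
B: 6 bars of 5 beats is 30 beats; at 6 beats each that's 5 chords.
C: 12 bars of 7 beats is 84 beats; at 4 beats each that's 21 chords.
D: 6 bars of 7 beats is 42 beats; at 1.5 beats each that's 28 chords.
E: 15 bars of 6 beats is 90 beats; at 5 beats each that's 18 chords.
Overall: 120 chords over 45 bars → 120/45 = 8/3 chords per bar.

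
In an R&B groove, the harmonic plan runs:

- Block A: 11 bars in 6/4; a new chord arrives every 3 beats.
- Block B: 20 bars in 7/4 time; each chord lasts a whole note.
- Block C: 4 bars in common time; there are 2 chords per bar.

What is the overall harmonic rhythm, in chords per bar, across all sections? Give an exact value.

A: 11 bars of 6 beats is 66 beats; at 3 beats each that's 22 chords.
B: 20 bars of 7 beats is 140 beats; at 4 beats each that's 35 chords.
C: 4 bars of 4 beats is 16 beats; at 2 beats each that's 8 chords.
Overall: 65 chords over 35 bars → 65/35 = 13/7 chords per bar.

13/7 chords per bar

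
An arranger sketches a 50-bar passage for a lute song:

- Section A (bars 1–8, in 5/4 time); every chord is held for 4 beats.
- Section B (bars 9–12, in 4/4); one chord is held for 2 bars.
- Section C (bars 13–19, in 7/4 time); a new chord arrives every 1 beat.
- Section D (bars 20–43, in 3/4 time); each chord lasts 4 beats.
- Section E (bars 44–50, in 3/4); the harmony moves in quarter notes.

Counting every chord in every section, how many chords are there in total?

100 chords

A has 40 beats and chords last 4 each, so 10 chords.
B has 16 beats and chords last 8 each, so 2 chords.
C has 49 beats and chords last 1 each, so 49 chords.
D has 72 beats and chords last 4 each, so 18 chords.
E has 21 beats and chords last 1 each, so 21 chords.
Total: 10 + 2 + 49 + 18 + 21 = 100.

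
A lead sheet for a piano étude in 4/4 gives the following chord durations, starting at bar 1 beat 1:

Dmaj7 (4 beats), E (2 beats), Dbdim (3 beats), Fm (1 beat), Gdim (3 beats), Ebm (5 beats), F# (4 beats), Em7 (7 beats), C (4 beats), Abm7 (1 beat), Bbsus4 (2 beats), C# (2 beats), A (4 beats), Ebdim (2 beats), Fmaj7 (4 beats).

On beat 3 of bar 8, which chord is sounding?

C

Beat 3 of bar 8 is beat (8−1)×4 + 3 = 31 overall.
Running totals: Dmaj7 ends at 4, E ends at 6, Dbdim ends at 9, Fm ends at 10, Gdim ends at 13, Ebm ends at 18, F# ends at 22, Em7 ends at 29, C ends at 33.
Beat 31 falls within C.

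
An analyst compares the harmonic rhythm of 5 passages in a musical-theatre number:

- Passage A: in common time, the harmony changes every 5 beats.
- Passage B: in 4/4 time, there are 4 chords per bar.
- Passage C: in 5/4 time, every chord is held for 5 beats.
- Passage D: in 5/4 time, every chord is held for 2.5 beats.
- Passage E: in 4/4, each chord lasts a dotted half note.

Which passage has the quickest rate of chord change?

A: each chord is 5 beats in 4/4, so 0.8 per bar.
B: each chord is 1 beat in 4/4, so 4 per bar.
C: each chord is 5 beats in 5/4, so 1 per bar.
D: each chord is 2.5 beats in 5/4, so 2 per bar.
E: each chord is 3 beats in 4/4, so 4/3 per bar.
Fastest is B at 4 chords/bar.

Passage B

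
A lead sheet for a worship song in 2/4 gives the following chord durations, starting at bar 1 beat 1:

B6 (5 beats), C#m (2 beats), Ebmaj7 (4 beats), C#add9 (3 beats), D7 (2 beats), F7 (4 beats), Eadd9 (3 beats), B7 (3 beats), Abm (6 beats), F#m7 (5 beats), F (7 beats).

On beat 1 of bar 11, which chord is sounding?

Eadd9

Beat 1 of bar 11 is beat (11−1)×2 + 1 = 21 overall.
Running totals: B6 ends at 5, C#m ends at 7, Ebmaj7 ends at 11, C#add9 ends at 14, D7 ends at 16, F7 ends at 20, Eadd9 ends at 23.
Beat 21 falls within Eadd9.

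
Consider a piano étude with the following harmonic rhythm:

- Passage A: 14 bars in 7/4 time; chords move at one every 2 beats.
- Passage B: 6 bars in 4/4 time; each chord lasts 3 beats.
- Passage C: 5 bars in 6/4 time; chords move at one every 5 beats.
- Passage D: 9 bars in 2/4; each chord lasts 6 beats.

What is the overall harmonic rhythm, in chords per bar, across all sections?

33/17 chords per bar

A: 14 × 7 = 98 beats ÷ 2 = 49 chords.
B: 6 × 4 = 24 beats ÷ 3 = 8 chords.
C: 5 × 6 = 30 beats ÷ 5 = 6 chords.
D: 9 × 2 = 18 beats ÷ 6 = 3 chords.
Overall: 66 chords over 34 bars → 66/34 = 33/17 chords per bar.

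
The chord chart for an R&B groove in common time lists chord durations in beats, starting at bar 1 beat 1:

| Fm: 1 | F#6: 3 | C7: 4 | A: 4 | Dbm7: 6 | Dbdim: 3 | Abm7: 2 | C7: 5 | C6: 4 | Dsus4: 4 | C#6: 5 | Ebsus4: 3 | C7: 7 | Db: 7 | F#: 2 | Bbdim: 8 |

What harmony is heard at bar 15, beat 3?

F#

Beat 3 of bar 15 is beat (15−1)×4 + 3 = 59 overall.
Running totals: Fm ends at 1, F#6 ends at 4, C7 ends at 8, A ends at 12, Dbm7 ends at 18, Dbdim ends at 21, Abm7 ends at 23, C7 ends at 28, C6 ends at 32, Dsus4 ends at 36, C#6 ends at 41, Ebsus4 ends at 44, C7 ends at 51, Db ends at 58, F# ends at 60.
Beat 59 falls within F#.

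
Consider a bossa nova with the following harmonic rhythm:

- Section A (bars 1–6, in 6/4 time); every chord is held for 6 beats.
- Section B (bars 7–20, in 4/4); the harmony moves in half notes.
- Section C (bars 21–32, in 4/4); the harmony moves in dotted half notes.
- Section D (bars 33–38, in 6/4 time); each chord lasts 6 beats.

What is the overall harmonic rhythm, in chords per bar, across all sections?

28/19 chords per bar

A: 6 bars of 6 beats is 36 beats; at 6 beats each that's 6 chords.
B: 14 bars of 4 beats is 56 beats; at 2 beats each that's 28 chords.
C: 12 bars of 4 beats is 48 beats; at 3 beats each that's 16 chords.
D: 6 bars of 6 beats is 36 beats; at 6 beats each that's 6 chords.
Overall: 56 chords over 38 bars → 56/38 = 28/19 chords per bar.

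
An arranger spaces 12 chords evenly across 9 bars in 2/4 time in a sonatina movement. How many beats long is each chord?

1.5 beats

9 bars × 2 beats/bar = 18 beats total.
18 beats ÷ 12 chords = 1.5 beats per chord.
(That is a dotted quarter note.)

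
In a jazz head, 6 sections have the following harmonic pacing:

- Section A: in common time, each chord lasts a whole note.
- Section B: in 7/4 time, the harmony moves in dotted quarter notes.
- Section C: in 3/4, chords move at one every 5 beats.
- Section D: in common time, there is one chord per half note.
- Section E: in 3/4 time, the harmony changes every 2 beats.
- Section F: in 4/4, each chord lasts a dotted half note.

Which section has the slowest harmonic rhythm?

Section C

A: 4 beats/bar ÷ 4 beats/chord = 1 chord/bar.
B: 7 beats/bar ÷ 1.5 beats/chord = 14/3 chords/bar.
C: 3 beats/bar ÷ 5 beats/chord = 0.6 chords/bar.
D: 4 beats/bar ÷ 2 beats/chord = 2 chords/bar.
E: 3 beats/bar ÷ 2 beats/chord = 1.5 chords/bar.
F: 4 beats/bar ÷ 3 beats/chord = 4/3 chords/bar.
Slowest is C at 0.6 chords/bar.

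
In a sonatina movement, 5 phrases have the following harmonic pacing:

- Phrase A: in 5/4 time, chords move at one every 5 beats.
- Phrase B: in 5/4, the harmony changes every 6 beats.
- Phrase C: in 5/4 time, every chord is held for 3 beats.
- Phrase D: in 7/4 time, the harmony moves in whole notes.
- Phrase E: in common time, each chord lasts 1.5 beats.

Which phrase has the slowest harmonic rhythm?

A: each chord is 5 beats in 5/4, so 1 per bar.
B: each chord is 6 beats in 5/4, so 5/6 per bar.
C: each chord is 3 beats in 5/4, so 5/3 per bar.
D: each chord is 4 beats in 7/4, so 1.75 per bar.
E: each chord is 1.5 beats in 4/4, so 8/3 per bar.
Slowest is B at 5/6 chords/bar.

Phrase B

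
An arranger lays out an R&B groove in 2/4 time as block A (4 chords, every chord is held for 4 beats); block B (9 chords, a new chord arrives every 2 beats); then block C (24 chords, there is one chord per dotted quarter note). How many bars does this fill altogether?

A: 4 × 4 = 16 beats = 8 bars.
B: 9 × 2 = 18 beats = 9 bars.
C: 24 × 1.5 = 36 beats = 18 bars.
Total: 8 + 9 + 18 = 35 bars.

35 bars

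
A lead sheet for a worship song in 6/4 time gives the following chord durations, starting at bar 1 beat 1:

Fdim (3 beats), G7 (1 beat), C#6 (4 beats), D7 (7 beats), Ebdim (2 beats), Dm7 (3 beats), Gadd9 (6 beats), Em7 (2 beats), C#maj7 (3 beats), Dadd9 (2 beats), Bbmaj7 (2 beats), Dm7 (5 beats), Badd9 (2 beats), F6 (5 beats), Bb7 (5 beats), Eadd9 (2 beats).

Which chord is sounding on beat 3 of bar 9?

Bb7

Beat 3 of bar 9 is beat (9−1)×6 + 3 = 51 overall.
Running totals: Fdim ends at 3, G7 ends at 4, C#6 ends at 8, D7 ends at 15, Ebdim ends at 17, Dm7 ends at 20, Gadd9 ends at 26, Em7 ends at 28, C#maj7 ends at 31, Dadd9 ends at 33, Bbmaj7 ends at 35, Dm7 ends at 40, Badd9 ends at 42, F6 ends at 47, Bb7 ends at 52.
Beat 51 falls within Bb7.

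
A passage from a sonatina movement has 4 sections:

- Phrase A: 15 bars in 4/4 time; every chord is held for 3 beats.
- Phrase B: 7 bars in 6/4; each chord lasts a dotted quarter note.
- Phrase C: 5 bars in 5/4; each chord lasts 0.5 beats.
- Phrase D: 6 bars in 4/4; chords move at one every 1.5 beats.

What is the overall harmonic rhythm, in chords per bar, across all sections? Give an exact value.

38/11 chords per bar

A: 15 × 4 = 60 beats ÷ 3 = 20 chords.
B: 7 × 6 = 42 beats ÷ 1.5 = 28 chords.
C: 5 × 5 = 25 beats ÷ 0.5 = 50 chords.
D: 6 × 4 = 24 beats ÷ 1.5 = 16 chords.
Overall: 114 chords over 33 bars → 114/33 = 38/11 chords per bar.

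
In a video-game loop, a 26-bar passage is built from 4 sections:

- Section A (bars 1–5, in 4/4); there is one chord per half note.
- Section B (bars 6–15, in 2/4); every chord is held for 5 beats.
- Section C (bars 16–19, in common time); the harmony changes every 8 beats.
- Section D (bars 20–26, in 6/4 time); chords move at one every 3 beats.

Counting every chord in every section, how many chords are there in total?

30 chords

A: 5·4 = 20 beats, 20/2 = 10 chords.
B: 10·2 = 20 beats, 20/5 = 4 chords.
C: 4·4 = 16 beats, 16/8 = 2 chords.
D: 7·6 = 42 beats, 42/3 = 14 chords.
Total: 10 + 4 + 2 + 14 = 30.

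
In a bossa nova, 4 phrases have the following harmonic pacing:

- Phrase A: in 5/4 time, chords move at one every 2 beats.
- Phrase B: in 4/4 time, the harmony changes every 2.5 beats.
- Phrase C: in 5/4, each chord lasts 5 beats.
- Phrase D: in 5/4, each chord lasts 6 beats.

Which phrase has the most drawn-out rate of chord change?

A: each chord is 2 beats in 5/4, so 2.5 per bar.
B: each chord is 2.5 beats in 4/4, so 1.6 per bar.
C: each chord is 5 beats in 5/4, so 1 per bar.
D: each chord is 6 beats in 5/4, so 5/6 per bar.
Slowest is D at 5/6 chords/bar.

Phrase D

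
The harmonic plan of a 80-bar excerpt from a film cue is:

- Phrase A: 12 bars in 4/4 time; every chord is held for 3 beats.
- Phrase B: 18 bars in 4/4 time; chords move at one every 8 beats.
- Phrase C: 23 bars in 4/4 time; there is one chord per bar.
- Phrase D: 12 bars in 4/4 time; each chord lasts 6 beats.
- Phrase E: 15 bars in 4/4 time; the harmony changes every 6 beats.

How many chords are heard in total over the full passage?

A: 12·4 = 48 beats, 48/3 = 16 chords.
B: 18·4 = 72 beats, 72/8 = 9 chords.
C: 23·4 = 92 beats, 92/4 = 23 chords.
D: 12·4 = 48 beats, 48/6 = 8 chords.
E: 15·4 = 60 beats, 60/6 = 10 chords.
Total: 16 + 9 + 23 + 8 + 10 = 66.

66 chords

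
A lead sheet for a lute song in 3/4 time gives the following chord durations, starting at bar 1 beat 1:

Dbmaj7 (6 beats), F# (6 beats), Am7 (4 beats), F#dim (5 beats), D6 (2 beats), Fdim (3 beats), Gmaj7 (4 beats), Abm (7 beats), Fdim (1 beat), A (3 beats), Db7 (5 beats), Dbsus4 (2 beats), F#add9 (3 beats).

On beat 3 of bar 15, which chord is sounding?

Beat 3 of bar 15 is beat (15−1)×3 + 3 = 45 overall.
Running totals: Dbmaj7 ends at 6, F# ends at 12, Am7 ends at 16, F#dim ends at 21, D6 ends at 23, Fdim ends at 26, Gmaj7 ends at 30, Abm ends at 37, Fdim ends at 38, A ends at 41, Db7 ends at 46.
Beat 45 falls within Db7.

Db7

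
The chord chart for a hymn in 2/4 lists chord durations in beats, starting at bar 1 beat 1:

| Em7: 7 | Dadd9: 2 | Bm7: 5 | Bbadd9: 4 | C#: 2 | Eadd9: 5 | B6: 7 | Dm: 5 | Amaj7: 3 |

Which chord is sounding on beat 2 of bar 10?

Beat 2 of bar 10 is beat (10−1)×2 + 2 = 20 overall.
Running totals: Em7 ends at 7, Dadd9 ends at 9, Bm7 ends at 14, Bbadd9 ends at 18, C# ends at 20.
Beat 20 falls within C#.

C#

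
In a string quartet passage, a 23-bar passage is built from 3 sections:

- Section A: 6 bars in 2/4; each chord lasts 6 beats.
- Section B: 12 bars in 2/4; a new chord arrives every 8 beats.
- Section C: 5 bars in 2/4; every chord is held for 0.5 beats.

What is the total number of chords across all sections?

A: 6·2 = 12 beats, 12/6 = 2 chords.
B: 12·2 = 24 beats, 24/8 = 3 chords.
C: 5·2 = 10 beats, 10/0.5 = 20 chords.
Total: 2 + 3 + 20 = 25.

25 chords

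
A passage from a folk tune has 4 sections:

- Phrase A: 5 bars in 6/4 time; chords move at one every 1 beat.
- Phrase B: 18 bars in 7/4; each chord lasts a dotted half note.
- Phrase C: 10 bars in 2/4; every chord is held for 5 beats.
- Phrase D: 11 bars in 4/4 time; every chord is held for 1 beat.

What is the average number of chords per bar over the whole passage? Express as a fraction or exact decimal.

A: 5 bars of 6 beats is 30 beats; at 1 beat each that's 30 chords.
B: 18 bars of 7 beats is 126 beats; at 3 beats each that's 42 chords.
C: 10 bars of 2 beats is 20 beats; at 5 beats each that's 4 chords.
D: 11 bars of 4 beats is 44 beats; at 1 beat each that's 44 chords.
Overall: 120 chords over 44 bars → 120/44 = 30/11 chords per bar.

30/11 chords per bar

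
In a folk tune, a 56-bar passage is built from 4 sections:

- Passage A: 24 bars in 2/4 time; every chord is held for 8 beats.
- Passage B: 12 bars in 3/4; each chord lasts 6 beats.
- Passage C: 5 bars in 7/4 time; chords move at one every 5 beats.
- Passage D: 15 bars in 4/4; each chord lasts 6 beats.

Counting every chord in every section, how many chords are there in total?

A has 48 beats and chords last 8 each, so 6 chords.
B has 36 beats and chords last 6 each, so 6 chords.
C has 35 beats and chords last 5 each, so 7 chords.
D has 60 beats and chords last 6 each, so 10 chords.
Total: 6 + 6 + 7 + 10 = 29.

29 chords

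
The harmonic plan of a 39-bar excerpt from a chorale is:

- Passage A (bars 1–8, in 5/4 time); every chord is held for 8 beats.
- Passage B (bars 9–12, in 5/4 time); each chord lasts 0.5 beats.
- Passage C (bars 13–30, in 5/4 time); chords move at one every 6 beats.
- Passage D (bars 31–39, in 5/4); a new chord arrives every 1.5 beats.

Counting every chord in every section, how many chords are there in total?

A has 40 beats and chords last 8 each, so 5 chords.
B has 20 beats and chords last 0.5 each, so 40 chords.
C has 90 beats and chords last 6 each, so 15 chords.
D has 45 beats and chords last 1.5 each, so 30 chords.
Total: 5 + 40 + 15 + 30 = 90.

90 chords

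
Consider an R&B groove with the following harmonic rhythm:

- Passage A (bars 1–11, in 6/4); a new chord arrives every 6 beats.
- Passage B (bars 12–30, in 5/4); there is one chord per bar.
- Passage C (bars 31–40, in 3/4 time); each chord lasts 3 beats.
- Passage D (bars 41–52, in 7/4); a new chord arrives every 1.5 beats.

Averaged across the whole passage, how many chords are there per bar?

24/13 chords per bar

A: 11 × 6 = 66 beats ÷ 6 = 11 chords.
B: 19 × 5 = 95 beats ÷ 5 = 19 chords.
C: 10 × 3 = 30 beats ÷ 3 = 10 chords.
D: 12 × 7 = 84 beats ÷ 1.5 = 56 chords.
Overall: 96 chords over 52 bars → 96/52 = 24/13 chords per bar.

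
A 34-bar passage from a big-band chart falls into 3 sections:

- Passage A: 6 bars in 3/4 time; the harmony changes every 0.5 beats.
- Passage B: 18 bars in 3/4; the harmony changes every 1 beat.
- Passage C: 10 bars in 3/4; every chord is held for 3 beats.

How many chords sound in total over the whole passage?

100 chords

A has 18 beats and chords last 0.5 each, so 36 chords.
B has 54 beats and chords last 1 each, so 54 chords.
C has 30 beats and chords last 3 each, so 10 chords.
Total: 36 + 54 + 10 = 100.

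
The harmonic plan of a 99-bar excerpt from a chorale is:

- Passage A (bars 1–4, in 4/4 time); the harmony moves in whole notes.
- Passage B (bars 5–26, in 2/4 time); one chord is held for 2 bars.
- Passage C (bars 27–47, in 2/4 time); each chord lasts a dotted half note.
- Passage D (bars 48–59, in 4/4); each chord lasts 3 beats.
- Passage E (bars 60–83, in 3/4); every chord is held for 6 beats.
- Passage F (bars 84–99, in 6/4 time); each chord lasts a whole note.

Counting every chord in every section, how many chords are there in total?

81 chords

A has 16 beats and chords last 4 each, so 4 chords.
B has 44 beats and chords last 4 each, so 11 chords.
C has 42 beats and chords last 3 each, so 14 chords.
D has 48 beats and chords last 3 each, so 16 chords.
E has 72 beats and chords last 6 each, so 12 chords.
F has 96 beats and chords last 4 each, so 24 chords.
Total: 4 + 11 + 14 + 16 + 12 + 24 = 81.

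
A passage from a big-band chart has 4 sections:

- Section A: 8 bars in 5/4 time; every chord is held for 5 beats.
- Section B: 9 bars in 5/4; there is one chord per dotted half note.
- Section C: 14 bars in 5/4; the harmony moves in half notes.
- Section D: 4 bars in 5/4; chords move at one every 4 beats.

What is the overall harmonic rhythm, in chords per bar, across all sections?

A: 8 bars of 5 beats is 40 beats; at 5 beats each that's 8 chords.
B: 9 bars of 5 beats is 45 beats; at 3 beats each that's 15 chords.
C: 14 bars of 5 beats is 70 beats; at 2 beats each that's 35 chords.
D: 4 bars of 5 beats is 20 beats; at 4 beats each that's 5 chords.
Overall: 63 chords over 35 bars → 63/35 = 1.8 chords per bar.

1.8 chords per bar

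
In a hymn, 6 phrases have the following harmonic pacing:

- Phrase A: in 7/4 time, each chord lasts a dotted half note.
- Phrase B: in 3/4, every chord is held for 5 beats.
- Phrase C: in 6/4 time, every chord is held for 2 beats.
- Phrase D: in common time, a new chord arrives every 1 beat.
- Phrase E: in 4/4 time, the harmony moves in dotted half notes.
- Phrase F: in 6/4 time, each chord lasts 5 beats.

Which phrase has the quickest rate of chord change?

A: each chord is 3 beats in 7/4, so 7/3 per bar.
B: each chord is 5 beats in 3/4, so 0.6 per bar.
C: each chord is 2 beats in 6/4, so 3 per bar.
D: each chord is 1 beat in 4/4, so 4 per bar.
E: each chord is 3 beats in 4/4, so 4/3 per bar.
F: each chord is 5 beats in 6/4, so 1.2 per bar.
Fastest is D at 4 chords/bar.

Phrase D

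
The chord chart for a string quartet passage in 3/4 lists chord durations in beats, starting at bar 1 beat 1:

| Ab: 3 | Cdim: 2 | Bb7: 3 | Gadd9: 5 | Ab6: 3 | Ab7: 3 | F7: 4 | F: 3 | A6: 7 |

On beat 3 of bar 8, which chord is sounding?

F

Beat 3 of bar 8 is beat (8−1)×3 + 3 = 24 overall.
Running totals: Ab ends at 3, Cdim ends at 5, Bb7 ends at 8, Gadd9 ends at 13, Ab6 ends at 16, Ab7 ends at 19, F7 ends at 23, F ends at 26.
Beat 24 falls within F.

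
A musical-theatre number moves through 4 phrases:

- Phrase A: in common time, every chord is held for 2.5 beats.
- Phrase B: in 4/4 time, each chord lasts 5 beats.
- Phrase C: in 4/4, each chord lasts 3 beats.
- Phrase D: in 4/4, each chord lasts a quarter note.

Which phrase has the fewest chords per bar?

Phrase B

A: 4 beats/bar ÷ 2.5 beats/chord = 1.6 chords/bar.
B: 4 beats/bar ÷ 5 beats/chord = 0.8 chords/bar.
C: 4 beats/bar ÷ 3 beats/chord = 4/3 chords/bar.
D: 4 beats/bar ÷ 1 beat/chord = 4 chords/bar.
Slowest is B at 0.8 chords/bar.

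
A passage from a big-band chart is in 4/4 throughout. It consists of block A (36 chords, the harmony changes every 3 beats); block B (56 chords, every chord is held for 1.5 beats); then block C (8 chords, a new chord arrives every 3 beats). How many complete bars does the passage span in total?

54 bars

A: 36 × 3 = 108 beats = 27 bars.
B: 56 × 1.5 = 84 beats = 21 bars.
C: 8 × 3 = 24 beats = 6 bars.
Total: 27 + 21 + 6 = 54 bars.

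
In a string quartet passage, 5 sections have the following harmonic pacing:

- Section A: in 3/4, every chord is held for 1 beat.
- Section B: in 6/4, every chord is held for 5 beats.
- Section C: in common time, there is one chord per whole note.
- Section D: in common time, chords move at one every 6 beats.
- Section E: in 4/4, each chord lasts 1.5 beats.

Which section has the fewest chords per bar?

A: 3/1 = 3 chords/bar.
B: 6/5 = 1.2 chords/bar.
C: 4/4 = 1 chord/bar.
D: 4/6 = 2/3 chords/bar.
E: 4/1.5 = 8/3 chords/bar.
Slowest is D at 2/3 chords/bar.

Section D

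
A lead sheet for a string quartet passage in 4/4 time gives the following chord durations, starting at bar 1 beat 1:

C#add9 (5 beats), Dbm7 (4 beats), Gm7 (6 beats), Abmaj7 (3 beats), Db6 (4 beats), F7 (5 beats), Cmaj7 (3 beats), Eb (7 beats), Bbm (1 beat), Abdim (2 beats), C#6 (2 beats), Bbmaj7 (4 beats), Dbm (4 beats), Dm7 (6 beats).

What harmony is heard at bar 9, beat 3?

Eb

Beat 3 of bar 9 is beat (9−1)×4 + 3 = 35 overall.
Running totals: C#add9 ends at 5, Dbm7 ends at 9, Gm7 ends at 15, Abmaj7 ends at 18, Db6 ends at 22, F7 ends at 27, Cmaj7 ends at 30, Eb ends at 37.
Beat 35 falls within Eb.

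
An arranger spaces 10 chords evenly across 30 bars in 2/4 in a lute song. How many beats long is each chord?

30 bars × 2 beats/bar = 60 beats total.
60 beats ÷ 10 chords = 6 beats per chord.

6 beats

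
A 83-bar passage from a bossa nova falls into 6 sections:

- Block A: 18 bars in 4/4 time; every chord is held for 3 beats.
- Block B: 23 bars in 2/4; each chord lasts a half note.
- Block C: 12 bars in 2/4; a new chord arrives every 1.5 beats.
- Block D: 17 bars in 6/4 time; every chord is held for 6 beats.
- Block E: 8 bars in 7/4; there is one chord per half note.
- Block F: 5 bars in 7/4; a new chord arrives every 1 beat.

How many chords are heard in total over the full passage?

A: 18·4 = 72 beats, 72/3 = 24 chords.
B: 23·2 = 46 beats, 46/2 = 23 chords.
C: 12·2 = 24 beats, 24/1.5 = 16 chords.
D: 17·6 = 102 beats, 102/6 = 17 chords.
E: 8·7 = 56 beats, 56/2 = 28 chords.
F: 5·7 = 35 beats, 35/1 = 35 chords.
Total: 24 + 23 + 16 + 17 + 28 + 35 = 143.

143 chords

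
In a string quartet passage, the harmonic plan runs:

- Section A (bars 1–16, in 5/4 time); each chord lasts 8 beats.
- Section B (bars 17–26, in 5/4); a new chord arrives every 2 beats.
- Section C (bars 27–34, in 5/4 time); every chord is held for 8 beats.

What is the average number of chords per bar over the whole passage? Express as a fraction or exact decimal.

A: 16 × 5 = 80 beats ÷ 8 = 10 chords.
B: 10 × 5 = 50 beats ÷ 2 = 25 chords.
C: 8 × 5 = 40 beats ÷ 8 = 5 chords.
Overall: 40 chords over 34 bars → 40/34 = 20/17 chords per bar.

20/17 chords per bar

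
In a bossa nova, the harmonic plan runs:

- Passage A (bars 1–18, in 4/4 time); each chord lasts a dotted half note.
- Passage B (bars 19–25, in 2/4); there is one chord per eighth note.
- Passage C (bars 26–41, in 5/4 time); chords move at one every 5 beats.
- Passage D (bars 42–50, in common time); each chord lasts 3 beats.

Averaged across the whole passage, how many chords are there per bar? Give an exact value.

A: 18 × 4 = 72 beats ÷ 3 = 24 chords.
B: 7 × 2 = 14 beats ÷ 0.5 = 28 chords.
C: 16 × 5 = 80 beats ÷ 5 = 16 chords.
D: 9 × 4 = 36 beats ÷ 3 = 12 chords.
Overall: 80 chords over 50 bars → 80/50 = 1.6 chords per bar.

1.6 chords per bar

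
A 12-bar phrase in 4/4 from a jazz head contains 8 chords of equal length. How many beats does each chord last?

12 bars × 4 beats/bar = 48 beats total.
48 beats ÷ 8 chords = 6 beats per chord.

6 beats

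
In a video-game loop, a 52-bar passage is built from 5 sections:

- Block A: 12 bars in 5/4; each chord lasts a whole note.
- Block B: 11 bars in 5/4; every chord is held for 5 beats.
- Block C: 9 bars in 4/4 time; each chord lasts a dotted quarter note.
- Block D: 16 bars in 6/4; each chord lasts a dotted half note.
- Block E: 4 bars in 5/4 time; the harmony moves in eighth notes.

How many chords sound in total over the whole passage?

A: 12 bars × 5 beats = 60 beats; 4 beats/chord → 15 chords.
B: 11 bars × 5 beats = 55 beats; 5 beats/chord → 11 chords.
C: 9 bars × 4 beats = 36 beats; 1.5 beats/chord → 24 chords.
D: 16 bars × 6 beats = 96 beats; 3 beats/chord → 32 chords.
E: 4 bars × 5 beats = 20 beats; 0.5 beats/chord → 40 chords.
Total: 15 + 11 + 24 + 32 + 40 = 122.

122 chords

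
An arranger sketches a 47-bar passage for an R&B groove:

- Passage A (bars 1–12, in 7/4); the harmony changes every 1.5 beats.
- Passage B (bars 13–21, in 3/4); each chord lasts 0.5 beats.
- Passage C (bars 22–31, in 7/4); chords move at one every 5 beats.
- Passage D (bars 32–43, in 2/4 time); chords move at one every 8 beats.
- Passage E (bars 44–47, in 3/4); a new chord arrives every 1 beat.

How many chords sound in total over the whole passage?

A: 12·7 = 84 beats, 84/1.5 = 56 chords.
B: 9·3 = 27 beats, 27/0.5 = 54 chords.
C: 10·7 = 70 beats, 70/5 = 14 chords.
D: 12·2 = 24 beats, 24/8 = 3 chords.
E: 4·3 = 12 beats, 12/1 = 12 chords.
Total: 56 + 54 + 14 + 3 + 12 = 139.

139 chords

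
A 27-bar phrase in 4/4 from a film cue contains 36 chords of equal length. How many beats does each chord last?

27 bars × 4 beats/bar = 108 beats total.
108 beats ÷ 36 chords = 3 beats per chord.
(That is a dotted half note.)

3 beats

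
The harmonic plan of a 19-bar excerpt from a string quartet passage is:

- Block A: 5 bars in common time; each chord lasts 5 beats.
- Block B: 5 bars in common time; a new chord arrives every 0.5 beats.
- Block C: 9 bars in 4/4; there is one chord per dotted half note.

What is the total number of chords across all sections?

56 chords

A: 5 bars × 4 beats = 20 beats; 5 beats/chord → 4 chords.
B: 5 bars × 4 beats = 20 beats; 0.5 beats/chord → 40 chords.
C: 9 bars × 4 beats = 36 beats; 3 beats/chord → 12 chords.
Total: 4 + 40 + 12 = 56.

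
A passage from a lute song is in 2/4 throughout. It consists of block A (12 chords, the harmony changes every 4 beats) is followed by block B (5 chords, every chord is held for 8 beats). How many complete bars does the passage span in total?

A: 12 × 4 = 48 beats = 24 bars.
B: 5 × 8 = 40 beats = 20 bars.
Total: 24 + 20 = 44 bars.

44 bars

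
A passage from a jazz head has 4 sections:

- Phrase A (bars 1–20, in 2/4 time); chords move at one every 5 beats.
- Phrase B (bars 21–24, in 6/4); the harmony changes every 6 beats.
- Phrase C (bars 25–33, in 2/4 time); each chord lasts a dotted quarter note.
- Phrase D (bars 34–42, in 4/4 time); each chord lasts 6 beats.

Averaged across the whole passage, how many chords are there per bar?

A: 20 × 2 = 40 beats ÷ 5 = 8 chords.
B: 4 × 6 = 24 beats ÷ 6 = 4 chords.
C: 9 × 2 = 18 beats ÷ 1.5 = 12 chords.
D: 9 × 4 = 36 beats ÷ 6 = 6 chords.
Overall: 30 chords over 42 bars → 30/42 = 5/7 chords per bar.

5/7 chords per bar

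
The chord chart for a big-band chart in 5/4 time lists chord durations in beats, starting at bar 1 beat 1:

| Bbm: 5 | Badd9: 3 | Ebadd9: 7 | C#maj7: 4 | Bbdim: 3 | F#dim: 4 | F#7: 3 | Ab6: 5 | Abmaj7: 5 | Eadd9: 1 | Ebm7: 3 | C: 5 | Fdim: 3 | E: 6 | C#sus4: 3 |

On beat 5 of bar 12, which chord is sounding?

C#sus4

Beat 5 of bar 12 is beat (12−1)×5 + 5 = 60 overall.
Running totals: Bbm ends at 5, Badd9 ends at 8, Ebadd9 ends at 15, C#maj7 ends at 19, Bbdim ends at 22, F#dim ends at 26, F#7 ends at 29, Ab6 ends at 34, Abmaj7 ends at 39, Eadd9 ends at 40, Ebm7 ends at 43, C ends at 48, Fdim ends at 51, E ends at 57, C#sus4 ends at 60.
Beat 60 falls within C#sus4.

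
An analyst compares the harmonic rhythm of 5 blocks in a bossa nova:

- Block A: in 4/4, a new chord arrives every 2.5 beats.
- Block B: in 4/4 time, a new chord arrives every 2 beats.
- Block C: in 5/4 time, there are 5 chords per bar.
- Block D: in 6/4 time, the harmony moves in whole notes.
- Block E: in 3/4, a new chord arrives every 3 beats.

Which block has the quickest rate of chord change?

A: 4 beats/bar ÷ 2.5 beats/chord = 1.6 chords/bar.
B: 4 beats/bar ÷ 2 beats/chord = 2 chords/bar.
C: 5 beats/bar ÷ 1 beat/chord = 5 chords/bar.
D: 6 beats/bar ÷ 4 beats/chord = 1.5 chords/bar.
E: 3 beats/bar ÷ 3 beats/chord = 1 chord/bar.
Fastest is C at 5 chords/bar.

Block C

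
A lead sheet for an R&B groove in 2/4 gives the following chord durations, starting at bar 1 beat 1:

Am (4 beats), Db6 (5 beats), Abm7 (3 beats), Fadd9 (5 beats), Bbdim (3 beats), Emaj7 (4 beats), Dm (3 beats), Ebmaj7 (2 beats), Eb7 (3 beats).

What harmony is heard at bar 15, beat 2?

Beat 2 of bar 15 is beat (15−1)×2 + 2 = 30 overall.
Running totals: Am ends at 4, Db6 ends at 9, Abm7 ends at 12, Fadd9 ends at 17, Bbdim ends at 20, Emaj7 ends at 24, Dm ends at 27, Ebmaj7 ends at 29, Eb7 ends at 32.
Beat 30 falls within Eb7.

Eb7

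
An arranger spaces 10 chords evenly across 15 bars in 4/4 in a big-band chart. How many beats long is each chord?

15 bars × 4 beats/bar = 60 beats total.
60 beats ÷ 10 chords = 6 beats per chord.

6 beats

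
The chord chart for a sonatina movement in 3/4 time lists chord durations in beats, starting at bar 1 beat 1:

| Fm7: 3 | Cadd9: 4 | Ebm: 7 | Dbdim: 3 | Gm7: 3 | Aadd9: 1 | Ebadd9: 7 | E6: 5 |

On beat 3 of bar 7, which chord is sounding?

Aadd9

Beat 3 of bar 7 is beat (7−1)×3 + 3 = 21 overall.
Running totals: Fm7 ends at 3, Cadd9 ends at 7, Ebm ends at 14, Dbdim ends at 17, Gm7 ends at 20, Aadd9 ends at 21.
Beat 21 falls within Aadd9.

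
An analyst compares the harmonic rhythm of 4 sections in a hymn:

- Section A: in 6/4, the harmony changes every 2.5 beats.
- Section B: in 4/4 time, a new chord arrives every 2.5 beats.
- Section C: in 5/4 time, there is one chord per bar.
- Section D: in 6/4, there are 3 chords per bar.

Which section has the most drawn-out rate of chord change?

Section C

A: 6 beats/bar ÷ 2.5 beats/chord = 2.4 chords/bar.
B: 4 beats/bar ÷ 2.5 beats/chord = 1.6 chords/bar.
C: 5 beats/bar ÷ 5 beats/chord = 1 chord/bar.
D: 6 beats/bar ÷ 2 beats/chord = 3 chords/bar.
Slowest is C at 1 chords/bar.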